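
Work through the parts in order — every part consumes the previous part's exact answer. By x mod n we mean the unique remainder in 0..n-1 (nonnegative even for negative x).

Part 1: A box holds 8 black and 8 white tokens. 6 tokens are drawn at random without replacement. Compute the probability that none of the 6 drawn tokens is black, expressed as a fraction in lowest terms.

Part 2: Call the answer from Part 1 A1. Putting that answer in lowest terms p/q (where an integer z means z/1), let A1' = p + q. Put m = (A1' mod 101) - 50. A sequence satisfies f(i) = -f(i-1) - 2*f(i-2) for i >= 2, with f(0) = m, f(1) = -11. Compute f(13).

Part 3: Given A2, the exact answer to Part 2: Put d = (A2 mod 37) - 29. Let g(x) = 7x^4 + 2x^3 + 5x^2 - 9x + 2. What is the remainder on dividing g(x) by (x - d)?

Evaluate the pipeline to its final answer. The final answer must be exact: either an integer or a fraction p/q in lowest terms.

Part 1: total draws C(16,6) = 8008; favorable C(8,6) = 28; P = 1/286; answer 1/286
Part 2: A1 = 1/286; threaded value p + q = 287; m = 35; f(2) = -1*(-11) - 2*(35) = -59; iterating: f(2)=-59, f(3)=81, f(4)=37, f(5)=-199, f(6)=125, f(7)=273, f(8)=-523, f(9)=-23, f(10)=1069, f(11)=-1023, f(12)=-1115, f(13)=3161; answer 3161
Part 3: A2 = 3161; d = -13; remainder = value at the root: 7*(-13)^4 + 2*(-13)^3 + 5*(-13)^2 - 9*(-13)^1 + 2 = (199927) + (-4394) + (845) + (117) + (2) = 196497; answer 196497

196497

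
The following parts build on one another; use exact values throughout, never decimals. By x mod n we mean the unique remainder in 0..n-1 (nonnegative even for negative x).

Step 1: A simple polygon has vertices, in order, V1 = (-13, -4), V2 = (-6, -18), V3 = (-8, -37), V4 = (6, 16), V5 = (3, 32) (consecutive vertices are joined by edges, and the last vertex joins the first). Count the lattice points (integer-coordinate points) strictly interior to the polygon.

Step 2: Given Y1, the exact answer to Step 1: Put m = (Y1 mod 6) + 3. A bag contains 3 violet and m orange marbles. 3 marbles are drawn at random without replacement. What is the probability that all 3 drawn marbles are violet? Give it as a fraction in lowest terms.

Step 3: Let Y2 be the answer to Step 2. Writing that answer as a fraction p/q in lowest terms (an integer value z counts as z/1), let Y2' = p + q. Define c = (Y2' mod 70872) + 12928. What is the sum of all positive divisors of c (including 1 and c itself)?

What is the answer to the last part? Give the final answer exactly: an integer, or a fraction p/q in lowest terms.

17568

Step 1: cross terms: (-13*-18 - -6*-4)=210, (-6*-37 - -8*-18)=78, (-8*16 - 6*-37)=94, (6*32 - 3*16)=144, (3*-4 - -13*32)=404; twice the area = |930| = 930; area = 465; boundary points = 7 + 1 + 1 + 1 + 4 = 14; strictly interior points = area - boundary/2 + 1 = 459; answer 459
Step 2: Y1 = 459; m = 6; total draws C(9,3) = 84; favorable C(3,3) = 1; P = 1/84; answer 1/84
Step 3: Y2 = 1/84; threaded value p + q = 85; c = 13013; 13013 = 7 * 11 * 13^2; sigma = (1 + 7) * (1 + 11) * (1 + 13 + 169) = 8 * 12 * 183 = 17568; answer 17568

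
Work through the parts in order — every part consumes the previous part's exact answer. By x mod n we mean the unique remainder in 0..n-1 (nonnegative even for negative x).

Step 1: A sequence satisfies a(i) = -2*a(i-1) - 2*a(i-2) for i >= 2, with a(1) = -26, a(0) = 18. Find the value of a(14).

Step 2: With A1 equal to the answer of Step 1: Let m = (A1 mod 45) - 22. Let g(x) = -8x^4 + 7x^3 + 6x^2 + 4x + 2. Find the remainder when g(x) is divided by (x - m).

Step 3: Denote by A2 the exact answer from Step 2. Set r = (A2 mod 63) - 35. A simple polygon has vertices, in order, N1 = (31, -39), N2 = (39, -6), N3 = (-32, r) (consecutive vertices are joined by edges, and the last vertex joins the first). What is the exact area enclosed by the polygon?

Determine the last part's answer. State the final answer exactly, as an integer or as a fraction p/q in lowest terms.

Step 1: a(2) = -2*(-26) - 2*(18) = 16; iterating: a(2)=16, a(3)=20, a(4)=-72, a(5)=104, a(6)=-64, a(7)=-80, a(8)=288, a(9)=-416, a(10)=256, a(11)=320, a(12)=-1152, a(13)=1664, a(14)=-1024; answer -1024
Step 2: A1 = -1024; m = -11; remainder = value at the root: -8*(-11)^4 + 7*(-11)^3 + 6*(-11)^2 + 4*(-11)^1 + 2 = (-117128) + (-9317) + (726) + (-44) + (2) = -125761; answer -125761
Step 3: A2 = -125761; r = 15; cross terms: (31*-6 - 39*-39)=1335, (39*15 - -32*-6)=393, (-32*-39 - 31*15)=783; twice the area = |2511| = 2511; area = 2511/2; answer 2511/2

2511/2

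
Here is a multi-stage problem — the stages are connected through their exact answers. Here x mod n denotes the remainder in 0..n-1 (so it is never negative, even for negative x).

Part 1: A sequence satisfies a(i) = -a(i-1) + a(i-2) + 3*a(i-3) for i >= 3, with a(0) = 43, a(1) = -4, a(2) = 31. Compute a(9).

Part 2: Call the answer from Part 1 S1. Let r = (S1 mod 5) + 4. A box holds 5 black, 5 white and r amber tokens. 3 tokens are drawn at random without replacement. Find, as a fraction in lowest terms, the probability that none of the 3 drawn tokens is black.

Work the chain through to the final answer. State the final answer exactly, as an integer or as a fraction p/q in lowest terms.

11/34

Part 1: a(3) = -1*(31) + 1*(-4) + 3*(43) = 94; iterating: a(3)=94, a(4)=-75, a(5)=262, a(6)=-55, a(7)=92, a(8)=639, a(9)=-712; answer -712
Part 2: S1 = -712; r = 7; total draws C(17,3) = 680; favorable C(12,3) = 220; P = 11/34; answer 11/34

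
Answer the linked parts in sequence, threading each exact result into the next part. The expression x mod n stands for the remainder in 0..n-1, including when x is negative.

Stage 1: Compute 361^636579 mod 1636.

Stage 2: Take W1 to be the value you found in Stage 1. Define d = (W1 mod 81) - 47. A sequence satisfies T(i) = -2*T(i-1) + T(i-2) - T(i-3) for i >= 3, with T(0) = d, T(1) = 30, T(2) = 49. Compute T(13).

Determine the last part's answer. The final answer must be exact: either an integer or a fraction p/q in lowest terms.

-504300

Stage 1: squarings mod 1636: 361^1=361, 361^2=1077, 361^4=5, 361^8=25, 361^16=625, 361^32=1257, 361^64=1309, 361^128=589, 361^256=89, 361^512=1377, 361^1024=5, 361^2048=25, 361^4096=625, 361^8192=1257, 361^16384=1309, 361^32768=589, 361^65536=89, 361^131072=1377, 361^262144=5, 361^524288=25; 361^636579 = 361^1 * 361^2 * 361^32 * 361^128 * 361^512 * 361^1024 * 361^4096 * 361^8192 * 361^32768 * 361^65536 * 361^524288 = 1073 (mod 1636); answer 1073
Stage 2: W1 = 1073; d = -27; T(3) = -2*(49) + 1*(30) - 1*(-27) = -41; iterating: T(3)=-41, T(4)=101, T(5)=-292, T(6)=726, T(7)=-1845, T(8)=4708, T(9)=-11987, T(10)=30527, T(11)=-77749, T(12)=198012, T(13)=-504300; answer -504300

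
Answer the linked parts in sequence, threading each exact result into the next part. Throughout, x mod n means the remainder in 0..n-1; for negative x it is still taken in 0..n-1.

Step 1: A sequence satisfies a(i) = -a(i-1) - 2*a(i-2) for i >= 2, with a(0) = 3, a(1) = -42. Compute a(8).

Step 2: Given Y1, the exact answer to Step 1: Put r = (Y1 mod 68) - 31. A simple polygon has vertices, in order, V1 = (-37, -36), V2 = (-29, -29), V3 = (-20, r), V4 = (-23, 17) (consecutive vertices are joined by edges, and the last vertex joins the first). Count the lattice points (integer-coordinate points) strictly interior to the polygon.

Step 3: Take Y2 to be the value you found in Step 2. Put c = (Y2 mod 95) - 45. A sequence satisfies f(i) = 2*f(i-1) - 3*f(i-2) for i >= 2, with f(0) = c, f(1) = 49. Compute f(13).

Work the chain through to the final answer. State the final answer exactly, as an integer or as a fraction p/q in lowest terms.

36361

Step 1: a(2) = -1*(-42) - 2*(3) = 36; iterating: a(2)=36, a(3)=48, a(4)=-120, a(5)=24, a(6)=216, a(7)=-264, a(8)=-168; answer -168
Step 2: Y1 = -168; r = 5; cross terms: (-37*-29 - -29*-36)=29, (-29*5 - -20*-29)=-725, (-20*17 - -23*5)=-225, (-23*-36 - -37*17)=1457; twice the area = |536| = 536; area = 268; boundary points = 1 + 1 + 3 + 1 = 6; strictly interior points = area - boundary/2 + 1 = 266; answer 266
Step 3: Y2 = 266; c = 31; f(2) = 2*(49) - 3*(31) = 5; iterating: f(2)=5, f(3)=-137, f(4)=-289, f(5)=-167, f(6)=533, f(7)=1567, f(8)=1535, f(9)=-1631, f(10)=-7867, f(11)=-10841, f(12)=1919, f(13)=36361; answer 36361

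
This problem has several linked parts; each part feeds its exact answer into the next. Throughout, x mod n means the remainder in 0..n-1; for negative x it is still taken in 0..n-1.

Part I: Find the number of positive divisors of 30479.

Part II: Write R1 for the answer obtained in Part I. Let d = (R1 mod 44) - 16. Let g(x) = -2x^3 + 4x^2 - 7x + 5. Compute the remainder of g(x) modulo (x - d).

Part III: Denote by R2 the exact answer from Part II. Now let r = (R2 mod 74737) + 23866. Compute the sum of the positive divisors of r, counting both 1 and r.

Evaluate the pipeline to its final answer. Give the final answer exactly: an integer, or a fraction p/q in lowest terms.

Part I: 30479 = 29 * 1051; number of divisors = (1+1) * (1+1) = 4; answer 4
Part II: R1 = 4; d = -12; remainder = value at the root: -2*(-12)^3 + 4*(-12)^2 - 7*(-12)^1 + 5 = (3456) + (576) + (84) + (5) = 4121; answer 4121
Part III: R2 = 4121; r = 27987; 27987 = 3 * 19 * 491; sigma = (1 + 3) * (1 + 19) * (1 + 491) = 4 * 20 * 492 = 39360; answer 39360

39360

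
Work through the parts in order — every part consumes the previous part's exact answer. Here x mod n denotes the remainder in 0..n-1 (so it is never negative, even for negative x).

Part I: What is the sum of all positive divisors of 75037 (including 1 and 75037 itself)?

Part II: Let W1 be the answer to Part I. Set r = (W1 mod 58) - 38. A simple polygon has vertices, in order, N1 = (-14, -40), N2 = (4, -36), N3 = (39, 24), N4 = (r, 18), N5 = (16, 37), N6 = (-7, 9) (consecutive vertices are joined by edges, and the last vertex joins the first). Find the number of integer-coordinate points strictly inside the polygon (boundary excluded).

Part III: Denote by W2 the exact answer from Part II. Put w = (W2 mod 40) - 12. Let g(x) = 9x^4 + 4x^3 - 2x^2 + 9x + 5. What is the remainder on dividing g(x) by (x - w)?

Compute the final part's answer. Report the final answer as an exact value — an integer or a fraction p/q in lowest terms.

34621

Part I: 75037 is prime, so its only divisors are 1 and 75037; sigma = 1 + 75037 = 75038; answer 75038
Part II: W1 = 75038; r = 6; cross terms: (-14*-36 - 4*-40)=664, (4*24 - 39*-36)=1500, (39*18 - 6*24)=558, (6*37 - 16*18)=-66, (16*9 - -7*37)=403, (-7*-40 - -14*9)=406; twice the area = |3465| = 3465; area = 3465/2; boundary points = 2 + 5 + 3 + 1 + 1 + 7 = 19; strictly interior points = area - boundary/2 + 1 = 1724; answer 1724
Part III: W2 = 1724; w = -8; remainder = value at the root: 9*(-8)^4 + 4*(-8)^3 - 2*(-8)^2 + 9*(-8)^1 + 5 = (36864) + (-2048) + (-128) + (-72) + (5) = 34621; answer 34621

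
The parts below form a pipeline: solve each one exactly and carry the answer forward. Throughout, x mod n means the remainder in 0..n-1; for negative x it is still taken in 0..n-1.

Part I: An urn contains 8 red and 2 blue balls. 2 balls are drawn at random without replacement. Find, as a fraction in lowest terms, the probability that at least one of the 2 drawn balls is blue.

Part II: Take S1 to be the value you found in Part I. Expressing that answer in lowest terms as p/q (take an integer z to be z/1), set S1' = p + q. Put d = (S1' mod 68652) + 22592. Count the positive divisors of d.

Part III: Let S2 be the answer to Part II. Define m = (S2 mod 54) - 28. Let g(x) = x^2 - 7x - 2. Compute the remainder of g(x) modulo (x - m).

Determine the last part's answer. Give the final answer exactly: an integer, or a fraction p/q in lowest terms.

Part I: total draws C(10,2) = 45; complement C(8,2) = 28; favorable 45 - 28 = 17; P = 17/45; answer 17/45
Part II: S1 = 17/45; threaded value p + q = 62; d = 22654; 22654 = 2 * 47 * 241; number of divisors = (1+1) * (1+1) * (1+1) = 8; answer 8
Part III: S2 = 8; m = -20; remainder = value at the root: 1*(-20)^2 - 7*(-20)^1 - 2 = (400) + (140) + (-2) = 538; answer 538

538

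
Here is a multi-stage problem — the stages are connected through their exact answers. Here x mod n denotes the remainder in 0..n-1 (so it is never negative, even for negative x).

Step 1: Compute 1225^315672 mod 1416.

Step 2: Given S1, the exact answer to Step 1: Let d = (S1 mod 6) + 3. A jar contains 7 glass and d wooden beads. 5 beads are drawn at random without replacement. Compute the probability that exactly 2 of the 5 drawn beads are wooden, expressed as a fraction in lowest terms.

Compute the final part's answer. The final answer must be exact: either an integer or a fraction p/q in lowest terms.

Step 1: squarings mod 1416: 1225^1=1225, 1225^2=1081, 1225^4=361, 1225^8=49, 1225^16=985, 1225^32=265, 1225^64=841, 1225^128=697, 1225^256=121, 1225^512=481, 1225^1024=553, 1225^2048=1369, 1225^4096=793, 1225^8192=145, 1225^16384=1201, 1225^32768=913, 1225^65536=961, 1225^131072=289, 1225^262144=1393; 1225^315672 = 1225^8 * 1225^16 * 1225^256 * 1225^4096 * 1225^16384 * 1225^32768 * 1225^262144 = 793 (mod 1416); answer 793
Step 2: S1 = 793; d = 4; total draws C(11,5) = 462; favorable C(4,2)*C(7,3) = 210; P = 5/11; answer 5/11

5/11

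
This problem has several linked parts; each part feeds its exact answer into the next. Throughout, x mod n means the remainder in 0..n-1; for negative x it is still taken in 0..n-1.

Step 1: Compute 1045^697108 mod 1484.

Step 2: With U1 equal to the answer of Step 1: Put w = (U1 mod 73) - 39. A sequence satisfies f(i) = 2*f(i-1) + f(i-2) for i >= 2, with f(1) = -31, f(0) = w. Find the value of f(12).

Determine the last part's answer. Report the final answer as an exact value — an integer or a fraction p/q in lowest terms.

Step 1: squarings mod 1484: 1045^1=1045, 1045^2=1285, 1045^4=1017, 1045^8=1425, 1045^16=513, 1045^32=501, 1045^64=205, 1045^128=473, 1045^256=1129, 1045^512=1369, 1045^1024=1353, 1045^2048=837, 1045^4096=121, 1045^8192=1285, 1045^16384=1017, 1045^32768=1425, 1045^65536=513, 1045^131072=501, 1045^262144=205, 1045^524288=473; 1045^697108 = 1045^4 * 1045^16 * 1045^256 * 1045^512 * 1045^8192 * 1045^32768 * 1045^131072 * 1045^524288 = 1129 (mod 1484); answer 1129
Step 2: U1 = 1129; w = -5; f(2) = 2*(-31) + 1*(-5) = -67; iterating: f(2)=-67, f(3)=-165, f(4)=-397, f(5)=-959, f(6)=-2315, f(7)=-5589, f(8)=-13493, f(9)=-32575, f(10)=-78643, f(11)=-189861, f(12)=-458365; answer -458365

-458365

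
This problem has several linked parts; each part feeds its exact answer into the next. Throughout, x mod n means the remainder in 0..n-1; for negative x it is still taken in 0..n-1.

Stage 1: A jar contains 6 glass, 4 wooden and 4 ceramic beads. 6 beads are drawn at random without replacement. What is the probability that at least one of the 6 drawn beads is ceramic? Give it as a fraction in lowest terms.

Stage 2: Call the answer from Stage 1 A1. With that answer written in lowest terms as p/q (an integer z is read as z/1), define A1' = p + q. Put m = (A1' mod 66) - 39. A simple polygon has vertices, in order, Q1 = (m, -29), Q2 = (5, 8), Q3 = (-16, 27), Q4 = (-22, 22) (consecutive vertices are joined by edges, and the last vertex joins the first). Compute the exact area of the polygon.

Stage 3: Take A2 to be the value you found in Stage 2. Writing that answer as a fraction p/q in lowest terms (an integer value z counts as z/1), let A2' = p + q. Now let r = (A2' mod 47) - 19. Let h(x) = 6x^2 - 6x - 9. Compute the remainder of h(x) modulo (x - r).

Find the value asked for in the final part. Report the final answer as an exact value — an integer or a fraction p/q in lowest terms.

Stage 1: total draws C(14,6) = 3003; complement C(10,6) = 210; favorable 3003 - 210 = 2793; P = 133/143; answer 133/143
Stage 2: A1 = 133/143; threaded value p + q = 276; m = -27; cross terms: (-27*8 - 5*-29)=-71, (5*27 - -16*8)=263, (-16*22 - -22*27)=242, (-22*-29 - -27*22)=1232; twice the area = |1666| = 1666; area = 833; answer 833
Stage 3: A2 = 833; threaded value p + q = 834; r = 16; remainder = value at the root: 6*(16)^2 - 6*(16)^1 - 9 = (1536) + (-96) + (-9) = 1431; answer 1431

1431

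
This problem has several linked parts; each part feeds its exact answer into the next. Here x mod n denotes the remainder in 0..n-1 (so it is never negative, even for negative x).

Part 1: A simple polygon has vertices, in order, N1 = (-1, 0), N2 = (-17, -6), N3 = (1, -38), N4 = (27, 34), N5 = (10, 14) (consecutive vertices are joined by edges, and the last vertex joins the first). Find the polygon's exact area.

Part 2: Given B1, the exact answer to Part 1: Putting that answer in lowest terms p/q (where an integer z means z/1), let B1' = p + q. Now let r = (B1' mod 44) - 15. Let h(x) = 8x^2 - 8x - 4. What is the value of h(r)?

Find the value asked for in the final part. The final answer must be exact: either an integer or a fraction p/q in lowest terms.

716

Part 1: cross terms: (-1*-6 - -17*0)=6, (-17*-38 - 1*-6)=652, (1*34 - 27*-38)=1060, (27*14 - 10*34)=38, (10*0 - -1*14)=14; twice the area = |1770| = 1770; area = 885; answer 885
Part 2: B1 = 885; threaded value p + q = 886; r = -9; 8*(-9)^2 - 8*(-9)^1 - 4 = (648) + (72) + (-4) = 716; answer 716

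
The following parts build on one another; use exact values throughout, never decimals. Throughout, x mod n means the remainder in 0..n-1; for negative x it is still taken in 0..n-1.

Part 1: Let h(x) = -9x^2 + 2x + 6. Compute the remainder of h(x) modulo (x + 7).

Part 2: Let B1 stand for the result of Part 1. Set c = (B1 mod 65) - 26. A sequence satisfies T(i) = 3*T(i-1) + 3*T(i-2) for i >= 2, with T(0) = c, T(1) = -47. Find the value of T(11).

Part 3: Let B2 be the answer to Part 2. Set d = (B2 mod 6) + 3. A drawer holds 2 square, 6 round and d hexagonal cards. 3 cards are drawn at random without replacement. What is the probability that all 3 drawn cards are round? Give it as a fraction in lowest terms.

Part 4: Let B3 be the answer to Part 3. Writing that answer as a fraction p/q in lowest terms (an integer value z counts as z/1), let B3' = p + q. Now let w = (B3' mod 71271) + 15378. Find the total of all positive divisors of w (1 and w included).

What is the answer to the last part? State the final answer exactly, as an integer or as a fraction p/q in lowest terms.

Part 1: remainder = value at the root: -9*(-7)^2 + 2*(-7)^1 + 6 = (-441) + (-14) + (6) = -449; answer -449
Part 2: B1 = -449; c = -20; T(2) = 3*(-47) + 3*(-20) = -201; iterating: T(2)=-201, T(3)=-744, T(4)=-2835, T(5)=-10737, T(6)=-40716, T(7)=-154359, T(8)=-585225, T(9)=-2218752, T(10)=-8411931, T(11)=-31892049; answer -31892049
Part 3: B2 = -31892049; d = 6; total draws C(14,3) = 364; favorable C(6,3) = 20; P = 5/91; answer 5/91
Part 4: B3 = 5/91; threaded value p + q = 96; w = 15474; 15474 = 2 * 3 * 2579; sigma = (1 + 2) * (1 + 3) * (1 + 2579) = 3 * 4 * 2580 = 30960; answer 30960

30960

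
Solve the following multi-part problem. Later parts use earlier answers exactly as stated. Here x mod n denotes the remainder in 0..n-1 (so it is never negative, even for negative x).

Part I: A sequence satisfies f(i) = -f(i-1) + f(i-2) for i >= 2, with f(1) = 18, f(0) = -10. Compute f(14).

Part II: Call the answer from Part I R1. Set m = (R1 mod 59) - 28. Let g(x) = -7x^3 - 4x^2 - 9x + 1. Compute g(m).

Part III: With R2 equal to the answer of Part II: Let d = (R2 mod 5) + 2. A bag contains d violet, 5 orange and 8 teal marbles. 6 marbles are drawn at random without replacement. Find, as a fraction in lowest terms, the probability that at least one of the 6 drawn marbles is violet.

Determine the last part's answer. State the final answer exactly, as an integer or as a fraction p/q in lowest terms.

Part I: f(2) = -1*(18) + 1*(-10) = -28; iterating: f(2)=-28, f(3)=46, f(4)=-74, f(5)=120, f(6)=-194, f(7)=314, f(8)=-508, f(9)=822, f(10)=-1330, f(11)=2152, f(12)=-3482, f(13)=5634, f(14)=-9116; answer -9116
Part II: R1 = -9116; m = 1; -7*(1)^3 - 4*(1)^2 - 9*(1)^1 + 1 = (-7) + (-4) + (-9) + (1) = -19; answer -19
Part III: R2 = -19; d = 3; total draws C(16,6) = 8008; complement C(13,6) = 1716; favorable 8008 - 1716 = 6292; P = 11/14; answer 11/14

11/14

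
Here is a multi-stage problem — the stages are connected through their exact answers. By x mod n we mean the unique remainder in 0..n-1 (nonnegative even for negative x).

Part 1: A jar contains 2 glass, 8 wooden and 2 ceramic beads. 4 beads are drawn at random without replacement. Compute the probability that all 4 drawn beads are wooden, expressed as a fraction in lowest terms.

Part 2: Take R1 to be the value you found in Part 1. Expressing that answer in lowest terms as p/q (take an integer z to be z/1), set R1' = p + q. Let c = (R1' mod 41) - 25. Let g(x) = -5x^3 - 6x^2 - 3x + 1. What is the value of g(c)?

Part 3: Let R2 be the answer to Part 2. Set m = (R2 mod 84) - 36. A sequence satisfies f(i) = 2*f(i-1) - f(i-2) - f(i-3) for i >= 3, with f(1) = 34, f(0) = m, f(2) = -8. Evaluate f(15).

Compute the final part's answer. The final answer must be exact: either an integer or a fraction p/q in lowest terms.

-7686

Part 1: total draws C(12,4) = 495; favorable C(8,4) = 70; P = 14/99; answer 14/99
Part 2: R1 = 14/99; threaded value p + q = 113; c = 6; -5*(6)^3 - 6*(6)^2 - 3*(6)^1 + 1 = (-1080) + (-216) + (-18) + (1) = -1313; answer -1313
Part 3: R2 = -1313; m = -5; f(3) = 2*(-8) - 1*(34) - 1*(-5) = -45; iterating: f(3)=-45, f(4)=-116, f(5)=-179, f(6)=-197, f(7)=-99, f(8)=178, f(9)=652, f(10)=1225, f(11)=1620, f(12)=1363, f(13)=-119, f(14)=-3221, f(15)=-7686; answer -7686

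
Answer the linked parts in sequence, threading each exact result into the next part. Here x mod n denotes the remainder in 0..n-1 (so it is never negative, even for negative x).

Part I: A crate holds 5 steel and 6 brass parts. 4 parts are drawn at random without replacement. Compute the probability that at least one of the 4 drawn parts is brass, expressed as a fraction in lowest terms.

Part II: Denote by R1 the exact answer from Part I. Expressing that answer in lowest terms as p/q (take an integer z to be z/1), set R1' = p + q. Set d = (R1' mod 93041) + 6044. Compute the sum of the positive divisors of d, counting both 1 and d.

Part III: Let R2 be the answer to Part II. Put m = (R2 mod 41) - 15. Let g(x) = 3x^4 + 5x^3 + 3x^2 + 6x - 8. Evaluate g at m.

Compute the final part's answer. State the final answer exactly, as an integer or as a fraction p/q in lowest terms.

129632

Part I: total draws C(11,4) = 330; complement C(5,4) = 5; favorable 330 - 5 = 325; P = 65/66; answer 65/66
Part II: R1 = 65/66; threaded value p + q = 131; d = 6175; 6175 = 5^2 * 13 * 19; sigma = (1 + 5 + 25) * (1 + 13) * (1 + 19) = 31 * 14 * 20 = 8680; answer 8680
Part III: R2 = 8680; m = 14; 3*(14)^4 + 5*(14)^3 + 3*(14)^2 + 6*(14)^1 - 8 = (115248) + (13720) + (588) + (84) + (-8) = 129632; answer 129632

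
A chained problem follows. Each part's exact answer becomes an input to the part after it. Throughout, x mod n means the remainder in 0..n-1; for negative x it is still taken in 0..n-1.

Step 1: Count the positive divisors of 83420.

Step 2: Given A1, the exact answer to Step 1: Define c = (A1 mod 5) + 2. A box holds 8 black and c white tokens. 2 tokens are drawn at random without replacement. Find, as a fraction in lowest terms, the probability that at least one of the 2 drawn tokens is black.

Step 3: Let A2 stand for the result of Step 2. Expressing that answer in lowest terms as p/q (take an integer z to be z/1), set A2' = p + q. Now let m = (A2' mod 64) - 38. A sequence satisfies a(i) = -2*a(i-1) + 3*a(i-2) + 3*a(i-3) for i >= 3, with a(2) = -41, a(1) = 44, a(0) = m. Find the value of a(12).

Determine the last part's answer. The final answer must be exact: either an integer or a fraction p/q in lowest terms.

-1353146

Step 1: 83420 = 2^2 * 5 * 43 * 97; number of divisors = (2+1) * (1+1) * (1+1) * (1+1) = 24; answer 24
Step 2: A1 = 24; c = 6; total draws C(14,2) = 91; complement C(6,2) = 15; favorable 91 - 15 = 76; P = 76/91; answer 76/91
Step 3: A2 = 76/91; threaded value p + q = 167; m = 1; a(3) = -2*(-41) + 3*(44) + 3*(1) = 217; iterating: a(3)=217, a(4)=-425, a(5)=1378, a(6)=-3380, a(7)=9619, a(8)=-25244, a(9)=69205, a(10)=-185285, a(11)=502453, a(12)=-1353146; answer -1353146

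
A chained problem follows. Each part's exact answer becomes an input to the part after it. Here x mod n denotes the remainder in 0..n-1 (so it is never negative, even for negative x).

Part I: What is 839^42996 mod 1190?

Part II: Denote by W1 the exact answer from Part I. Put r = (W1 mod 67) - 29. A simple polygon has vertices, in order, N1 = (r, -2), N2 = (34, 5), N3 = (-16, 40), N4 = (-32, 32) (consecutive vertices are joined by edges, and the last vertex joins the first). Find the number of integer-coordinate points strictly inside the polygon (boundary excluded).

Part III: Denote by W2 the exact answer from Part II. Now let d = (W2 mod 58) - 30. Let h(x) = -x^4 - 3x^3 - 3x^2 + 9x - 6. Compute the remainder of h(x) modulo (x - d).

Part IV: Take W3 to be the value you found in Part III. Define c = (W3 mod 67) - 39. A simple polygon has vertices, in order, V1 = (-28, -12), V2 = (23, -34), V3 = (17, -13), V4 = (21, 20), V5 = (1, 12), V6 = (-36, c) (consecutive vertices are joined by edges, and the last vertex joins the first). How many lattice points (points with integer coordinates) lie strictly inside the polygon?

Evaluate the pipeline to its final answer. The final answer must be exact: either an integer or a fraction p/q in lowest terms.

Part I: squarings mod 1190: 839^1=839, 839^2=631, 839^4=701, 839^8=1121, 839^16=1, 839^32=1, 839^64=1, 839^128=1, 839^256=1, 839^512=1, 839^1024=1, 839^2048=1, 839^4096=1, 839^8192=1, 839^16384=1, 839^32768=1; 839^42996 = 839^4 * 839^16 * 839^32 * 839^64 * 839^128 * 839^256 * 839^512 * 839^1024 * 839^8192 * 839^32768 = 701 (mod 1190); answer 701
Part II: W1 = 701; r = 2; cross terms: (2*5 - 34*-2)=78, (34*40 - -16*5)=1440, (-16*32 - -32*40)=768, (-32*-2 - 2*32)=0; twice the area = |2286| = 2286; area = 1143; boundary points = 1 + 5 + 8 + 34 = 48; strictly interior points = area - boundary/2 + 1 = 1120; answer 1120
Part III: W2 = 1120; d = -12; remainder = value at the root: -1*(-12)^4 - 3*(-12)^3 - 3*(-12)^2 + 9*(-12)^1 - 6 = (-20736) + (5184) + (-432) + (-108) + (-6) = -16098; answer -16098
Part IV: W3 = -16098; c = 10; cross terms: (-28*-34 - 23*-12)=1228, (23*-13 - 17*-34)=279, (17*20 - 21*-13)=613, (21*12 - 1*20)=232, (1*10 - -36*12)=442, (-36*-12 - -28*10)=712; twice the area = |3506| = 3506; area = 1753; boundary points = 1 + 3 + 1 + 4 + 1 + 2 = 12; strictly interior points = area - boundary/2 + 1 = 1748; answer 1748

1748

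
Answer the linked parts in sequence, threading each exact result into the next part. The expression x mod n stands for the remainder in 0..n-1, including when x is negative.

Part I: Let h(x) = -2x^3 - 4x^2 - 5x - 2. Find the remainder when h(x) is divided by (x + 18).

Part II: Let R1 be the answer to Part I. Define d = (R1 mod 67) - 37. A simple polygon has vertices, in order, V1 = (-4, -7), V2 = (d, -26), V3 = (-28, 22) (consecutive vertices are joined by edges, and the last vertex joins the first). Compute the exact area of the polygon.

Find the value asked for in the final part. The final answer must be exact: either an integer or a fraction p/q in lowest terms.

1297/2

Part I: remainder = value at the root: -2*(-18)^3 - 4*(-18)^2 - 5*(-18)^1 - 2 = (11664) + (-1296) + (90) + (-2) = 10456; answer 10456
Part II: R1 = 10456; d = -33; cross terms: (-4*-26 - -33*-7)=-127, (-33*22 - -28*-26)=-1454, (-28*-7 - -4*22)=284; twice the area = |-1297| = 1297; area = 1297/2; answer 1297/2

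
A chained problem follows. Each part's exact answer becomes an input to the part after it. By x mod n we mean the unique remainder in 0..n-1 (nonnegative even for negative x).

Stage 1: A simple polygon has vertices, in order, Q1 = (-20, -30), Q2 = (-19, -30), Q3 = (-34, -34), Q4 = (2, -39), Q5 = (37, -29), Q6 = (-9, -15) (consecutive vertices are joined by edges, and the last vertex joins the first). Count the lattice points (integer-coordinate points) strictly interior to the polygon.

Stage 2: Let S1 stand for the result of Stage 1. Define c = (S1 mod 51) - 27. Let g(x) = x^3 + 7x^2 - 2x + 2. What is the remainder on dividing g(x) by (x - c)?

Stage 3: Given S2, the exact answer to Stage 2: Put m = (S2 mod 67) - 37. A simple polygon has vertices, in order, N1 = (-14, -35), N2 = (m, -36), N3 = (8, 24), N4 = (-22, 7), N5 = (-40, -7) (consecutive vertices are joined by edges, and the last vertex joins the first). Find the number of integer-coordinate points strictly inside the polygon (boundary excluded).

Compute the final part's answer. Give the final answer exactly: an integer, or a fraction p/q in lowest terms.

1229

Stage 1: cross terms: (-20*-30 - -19*-30)=30, (-19*-34 - -34*-30)=-374, (-34*-39 - 2*-34)=1394, (2*-29 - 37*-39)=1385, (37*-15 - -9*-29)=-816, (-9*-30 - -20*-15)=-30; twice the area = |1589| = 1589; area = 1589/2; boundary points = 1 + 1 + 1 + 5 + 2 + 1 = 11; strictly interior points = area - boundary/2 + 1 = 790; answer 790
Stage 2: S1 = 790; c = -2; remainder = value at the root: 1*(-2)^3 + 7*(-2)^2 - 2*(-2)^1 + 2 = (-8) + (28) + (4) + (2) = 26; answer 26
Stage 3: S2 = 26; m = -11; cross terms: (-14*-36 - -11*-35)=119, (-11*24 - 8*-36)=24, (8*7 - -22*24)=584, (-22*-7 - -40*7)=434, (-40*-35 - -14*-7)=1302; twice the area = |2463| = 2463; area = 2463/2; boundary points = 1 + 1 + 1 + 2 + 2 = 7; strictly interior points = area - boundary/2 + 1 = 1229; answer 1229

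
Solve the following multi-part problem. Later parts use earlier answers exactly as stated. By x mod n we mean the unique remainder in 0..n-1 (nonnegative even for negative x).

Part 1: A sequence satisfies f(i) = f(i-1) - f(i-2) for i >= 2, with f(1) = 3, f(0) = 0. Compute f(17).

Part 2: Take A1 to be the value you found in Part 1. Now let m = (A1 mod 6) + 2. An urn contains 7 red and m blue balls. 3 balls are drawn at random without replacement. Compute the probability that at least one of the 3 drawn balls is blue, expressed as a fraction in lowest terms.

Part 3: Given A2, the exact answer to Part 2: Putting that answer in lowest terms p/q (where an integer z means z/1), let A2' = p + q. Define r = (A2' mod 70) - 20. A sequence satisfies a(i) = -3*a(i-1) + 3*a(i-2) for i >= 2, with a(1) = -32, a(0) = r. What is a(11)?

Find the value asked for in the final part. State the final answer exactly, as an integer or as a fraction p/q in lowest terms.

-12628953

Part 1: f(2) = 1*(3) - 1*(0) = 3; iterating: f(2)=3, f(3)=0, f(4)=-3, f(5)=-3, f(6)=0, f(7)=3, f(8)=3, f(9)=0, f(10)=-3, f(11)=-3, f(12)=0, f(13)=3, f(14)=3, f(15)=0, f(16)=-3, f(17)=-3; answer -3
Part 2: A1 = -3; m = 5; total draws C(12,3) = 220; complement C(7,3) = 35; favorable 220 - 35 = 185; P = 37/44; answer 37/44
Part 3: A2 = 37/44; threaded value p + q = 81; r = -9; a(2) = -3*(-32) + 3*(-9) = 69; iterating: a(2)=69, a(3)=-303, a(4)=1116, a(5)=-4257, a(6)=16119, a(7)=-61128, a(8)=231741, a(9)=-878607, a(10)=3331044, a(11)=-12628953; answer -12628953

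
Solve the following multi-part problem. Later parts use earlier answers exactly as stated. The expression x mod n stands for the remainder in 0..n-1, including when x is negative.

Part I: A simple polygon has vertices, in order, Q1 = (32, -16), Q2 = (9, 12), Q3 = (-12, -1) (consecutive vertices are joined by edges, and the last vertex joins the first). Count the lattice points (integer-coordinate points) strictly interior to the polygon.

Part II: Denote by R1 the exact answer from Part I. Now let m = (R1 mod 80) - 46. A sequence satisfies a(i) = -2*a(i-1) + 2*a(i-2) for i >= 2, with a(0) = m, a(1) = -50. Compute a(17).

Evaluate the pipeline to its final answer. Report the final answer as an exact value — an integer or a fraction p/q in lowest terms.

-363229696

Part I: cross terms: (32*12 - 9*-16)=528, (9*-1 - -12*12)=135, (-12*-16 - 32*-1)=224; twice the area = |887| = 887; area = 887/2; boundary points = 1 + 1 + 1 = 3; strictly interior points = area - boundary/2 + 1 = 443; answer 443
Part II: R1 = 443; m = -3; a(2) = -2*(-50) + 2*(-3) = 94; iterating: a(2)=94, a(3)=-288, a(4)=764, a(5)=-2104, a(6)=5736, a(7)=-15680, a(8)=42832, a(9)=-117024, a(10)=319712, a(11)=-873472, a(12)=2386368, a(13)=-6519680, a(14)=17812096, a(15)=-48663552, a(16)=132951296, a(17)=-363229696; answer -363229696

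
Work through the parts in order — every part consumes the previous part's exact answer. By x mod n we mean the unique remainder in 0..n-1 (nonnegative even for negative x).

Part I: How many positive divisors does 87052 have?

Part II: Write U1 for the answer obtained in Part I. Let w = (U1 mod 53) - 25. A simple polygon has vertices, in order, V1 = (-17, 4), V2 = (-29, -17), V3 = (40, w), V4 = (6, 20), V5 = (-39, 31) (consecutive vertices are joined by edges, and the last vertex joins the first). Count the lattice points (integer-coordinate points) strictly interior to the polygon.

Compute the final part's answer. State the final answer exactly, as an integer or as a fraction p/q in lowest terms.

1836

Part I: 87052 = 2^2 * 7 * 3109; number of divisors = (2+1) * (1+1) * (1+1) = 12; answer 12
Part II: U1 = 12; w = -13; cross terms: (-17*-17 - -29*4)=405, (-29*-13 - 40*-17)=1057, (40*20 - 6*-13)=878, (6*31 - -39*20)=966, (-39*4 - -17*31)=371; twice the area = |3677| = 3677; area = 3677/2; boundary points = 3 + 1 + 1 + 1 + 1 = 7; strictly interior points = area - boundary/2 + 1 = 1836; answer 1836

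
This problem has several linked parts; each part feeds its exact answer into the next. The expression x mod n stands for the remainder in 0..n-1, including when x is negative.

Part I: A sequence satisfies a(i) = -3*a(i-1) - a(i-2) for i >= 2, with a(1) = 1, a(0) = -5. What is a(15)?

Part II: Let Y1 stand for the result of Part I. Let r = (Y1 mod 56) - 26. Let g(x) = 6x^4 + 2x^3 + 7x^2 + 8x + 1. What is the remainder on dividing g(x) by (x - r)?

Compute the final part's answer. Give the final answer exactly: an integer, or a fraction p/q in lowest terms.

1707268

Part I: a(2) = -3*(1) - 1*(-5) = 2; iterating: a(2)=2, a(3)=-7, a(4)=19, a(5)=-50, a(6)=131, a(7)=-343, a(8)=898, a(9)=-2351, a(10)=6155, a(11)=-16114, a(12)=42187, a(13)=-110447, a(14)=289154, a(15)=-757015; answer -757015
Part II: Y1 = -757015; r = 23; remainder = value at the root: 6*(23)^4 + 2*(23)^3 + 7*(23)^2 + 8*(23)^1 + 1 = (1679046) + (24334) + (3703) + (184) + (1) = 1707268; answer 1707268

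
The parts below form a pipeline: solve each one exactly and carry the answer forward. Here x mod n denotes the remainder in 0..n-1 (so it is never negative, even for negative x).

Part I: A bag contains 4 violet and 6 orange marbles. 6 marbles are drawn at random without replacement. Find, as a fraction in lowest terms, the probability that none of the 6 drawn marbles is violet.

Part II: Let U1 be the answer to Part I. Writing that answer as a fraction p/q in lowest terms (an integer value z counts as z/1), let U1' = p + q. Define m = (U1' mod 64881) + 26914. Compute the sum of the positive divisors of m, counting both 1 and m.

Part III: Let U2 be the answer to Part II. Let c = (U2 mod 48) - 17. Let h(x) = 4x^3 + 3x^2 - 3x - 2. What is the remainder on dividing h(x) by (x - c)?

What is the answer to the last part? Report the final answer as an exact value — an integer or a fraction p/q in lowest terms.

-18736

Part I: total draws C(10,6) = 210; favorable C(6,6) = 1; P = 1/210; answer 1/210
Part II: U1 = 1/210; threaded value p + q = 211; m = 27125; 27125 = 5^3 * 7 * 31; sigma = (1 + 5 + 25 + 125) * (1 + 7) * (1 + 31) = 156 * 8 * 32 = 39936; answer 39936
Part III: U2 = 39936; c = -17; remainder = value at the root: 4*(-17)^3 + 3*(-17)^2 - 3*(-17)^1 - 2 = (-19652) + (867) + (51) + (-2) = -18736; answer -18736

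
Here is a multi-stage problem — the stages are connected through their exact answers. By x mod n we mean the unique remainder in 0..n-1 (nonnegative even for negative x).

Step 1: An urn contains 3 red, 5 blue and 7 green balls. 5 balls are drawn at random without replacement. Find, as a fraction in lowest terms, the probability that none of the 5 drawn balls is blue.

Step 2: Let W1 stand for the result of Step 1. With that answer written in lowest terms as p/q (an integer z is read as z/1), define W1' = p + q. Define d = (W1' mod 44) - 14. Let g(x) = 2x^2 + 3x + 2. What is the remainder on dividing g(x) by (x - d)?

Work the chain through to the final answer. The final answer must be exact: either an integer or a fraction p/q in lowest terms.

Step 1: total draws C(15,5) = 3003; favorable C(10,5) = 252; P = 12/143; answer 12/143
Step 2: W1 = 12/143; threaded value p + q = 155; d = 9; remainder = value at the root: 2*(9)^2 + 3*(9)^1 + 2 = (162) + (27) + (2) = 191; answer 191

191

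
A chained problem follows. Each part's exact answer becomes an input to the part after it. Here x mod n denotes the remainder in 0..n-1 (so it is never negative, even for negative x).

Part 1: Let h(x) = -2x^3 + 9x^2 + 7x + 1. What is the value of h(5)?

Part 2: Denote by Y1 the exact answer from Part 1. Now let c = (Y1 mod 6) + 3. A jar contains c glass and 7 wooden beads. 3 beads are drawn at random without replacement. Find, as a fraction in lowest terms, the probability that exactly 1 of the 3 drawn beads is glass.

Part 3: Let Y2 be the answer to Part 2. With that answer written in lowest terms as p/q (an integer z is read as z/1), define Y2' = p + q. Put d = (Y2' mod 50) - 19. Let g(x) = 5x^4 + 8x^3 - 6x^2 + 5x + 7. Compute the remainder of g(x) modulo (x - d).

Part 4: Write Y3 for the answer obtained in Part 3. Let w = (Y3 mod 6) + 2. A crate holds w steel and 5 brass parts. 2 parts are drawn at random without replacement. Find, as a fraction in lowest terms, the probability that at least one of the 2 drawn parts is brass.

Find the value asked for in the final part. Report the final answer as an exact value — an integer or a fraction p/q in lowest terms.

Part 1: -2*(5)^3 + 9*(5)^2 + 7*(5)^1 + 1 = (-250) + (225) + (35) + (1) = 11; answer 11
Part 2: Y1 = 11; c = 8; total draws C(15,3) = 455; favorable C(8,1)*C(7,2) = 168; P = 24/65; answer 24/65
Part 3: Y2 = 24/65; threaded value p + q = 89; d = 20; remainder = value at the root: 5*(20)^4 + 8*(20)^3 - 6*(20)^2 + 5*(20)^1 + 7 = (800000) + (64000) + (-2400) + (100) + (7) = 861707; answer 861707
Part 4: Y3 = 861707; w = 7; total draws C(12,2) = 66; complement C(7,2) = 21; favorable 66 - 21 = 45; P = 15/22; answer 15/22

15/22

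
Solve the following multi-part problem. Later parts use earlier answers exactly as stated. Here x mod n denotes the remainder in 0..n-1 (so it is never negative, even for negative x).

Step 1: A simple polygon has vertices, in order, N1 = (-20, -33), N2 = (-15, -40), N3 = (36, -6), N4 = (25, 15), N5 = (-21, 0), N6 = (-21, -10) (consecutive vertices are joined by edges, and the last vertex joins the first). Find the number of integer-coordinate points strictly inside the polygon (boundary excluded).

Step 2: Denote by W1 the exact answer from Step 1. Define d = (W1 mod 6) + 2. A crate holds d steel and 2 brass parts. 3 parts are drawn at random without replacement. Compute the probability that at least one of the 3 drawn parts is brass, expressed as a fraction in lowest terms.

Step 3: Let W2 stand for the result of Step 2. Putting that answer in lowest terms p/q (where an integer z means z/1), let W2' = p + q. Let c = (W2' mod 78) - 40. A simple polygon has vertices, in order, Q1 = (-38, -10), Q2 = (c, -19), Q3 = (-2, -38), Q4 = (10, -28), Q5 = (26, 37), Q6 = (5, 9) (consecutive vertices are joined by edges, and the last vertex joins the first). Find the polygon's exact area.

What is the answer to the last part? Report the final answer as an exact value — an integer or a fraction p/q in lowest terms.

Step 1: cross terms: (-20*-40 - -15*-33)=305, (-15*-6 - 36*-40)=1530, (36*15 - 25*-6)=690, (25*0 - -21*15)=315, (-21*-10 - -21*0)=210, (-21*-33 - -20*-10)=493; twice the area = |3543| = 3543; area = 3543/2; boundary points = 1 + 17 + 1 + 1 + 10 + 1 = 31; strictly interior points = area - boundary/2 + 1 = 1757; answer 1757
Step 2: W1 = 1757; d = 7; total draws C(9,3) = 84; complement C(7,3) = 35; favorable 84 - 35 = 49; P = 7/12; answer 7/12
Step 3: W2 = 7/12; threaded value p + q = 19; c = -21; cross terms: (-38*-19 - -21*-10)=512, (-21*-38 - -2*-19)=760, (-2*-28 - 10*-38)=436, (10*37 - 26*-28)=1098, (26*9 - 5*37)=49, (5*-10 - -38*9)=292; twice the area = |3147| = 3147; area = 3147/2; answer 3147/2

3147/2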